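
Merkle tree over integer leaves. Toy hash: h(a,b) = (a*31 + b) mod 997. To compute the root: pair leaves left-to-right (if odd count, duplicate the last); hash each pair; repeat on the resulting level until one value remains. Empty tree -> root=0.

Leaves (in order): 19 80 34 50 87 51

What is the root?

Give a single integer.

L0: [19, 80, 34, 50, 87, 51]
L1: h(19,80)=(19*31+80)%997=669 h(34,50)=(34*31+50)%997=107 h(87,51)=(87*31+51)%997=754 -> [669, 107, 754]
L2: h(669,107)=(669*31+107)%997=906 h(754,754)=(754*31+754)%997=200 -> [906, 200]
L3: h(906,200)=(906*31+200)%997=370 -> [370]

Answer: 370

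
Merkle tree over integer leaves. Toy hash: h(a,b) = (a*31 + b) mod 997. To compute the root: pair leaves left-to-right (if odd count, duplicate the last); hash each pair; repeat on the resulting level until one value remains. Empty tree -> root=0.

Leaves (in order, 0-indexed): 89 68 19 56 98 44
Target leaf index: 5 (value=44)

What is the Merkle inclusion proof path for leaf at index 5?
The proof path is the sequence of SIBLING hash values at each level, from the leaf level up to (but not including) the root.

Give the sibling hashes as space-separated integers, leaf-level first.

L0 (leaves): [89, 68, 19, 56, 98, 44], target index=5
L1: h(89,68)=(89*31+68)%997=833 [pair 0] h(19,56)=(19*31+56)%997=645 [pair 1] h(98,44)=(98*31+44)%997=91 [pair 2] -> [833, 645, 91]
  Sibling for proof at L0: 98
L2: h(833,645)=(833*31+645)%997=546 [pair 0] h(91,91)=(91*31+91)%997=918 [pair 1] -> [546, 918]
  Sibling for proof at L1: 91
L3: h(546,918)=(546*31+918)%997=895 [pair 0] -> [895]
  Sibling for proof at L2: 546
Root: 895
Proof path (sibling hashes from leaf to root): [98, 91, 546]

Answer: 98 91 546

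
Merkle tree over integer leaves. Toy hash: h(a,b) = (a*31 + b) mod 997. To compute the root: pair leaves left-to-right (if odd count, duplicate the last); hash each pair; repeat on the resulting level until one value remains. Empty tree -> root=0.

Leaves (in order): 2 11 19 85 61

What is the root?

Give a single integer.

L0: [2, 11, 19, 85, 61]
L1: h(2,11)=(2*31+11)%997=73 h(19,85)=(19*31+85)%997=674 h(61,61)=(61*31+61)%997=955 -> [73, 674, 955]
L2: h(73,674)=(73*31+674)%997=943 h(955,955)=(955*31+955)%997=650 -> [943, 650]
L3: h(943,650)=(943*31+650)%997=970 -> [970]

Answer: 970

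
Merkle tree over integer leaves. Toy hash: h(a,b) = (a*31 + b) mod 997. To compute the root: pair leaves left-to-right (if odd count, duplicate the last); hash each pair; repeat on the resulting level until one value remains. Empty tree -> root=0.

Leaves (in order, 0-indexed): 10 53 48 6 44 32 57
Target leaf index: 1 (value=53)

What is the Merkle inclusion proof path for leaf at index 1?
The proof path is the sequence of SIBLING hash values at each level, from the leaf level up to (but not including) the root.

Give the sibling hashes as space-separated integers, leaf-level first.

L0 (leaves): [10, 53, 48, 6, 44, 32, 57], target index=1
L1: h(10,53)=(10*31+53)%997=363 [pair 0] h(48,6)=(48*31+6)%997=497 [pair 1] h(44,32)=(44*31+32)%997=399 [pair 2] h(57,57)=(57*31+57)%997=827 [pair 3] -> [363, 497, 399, 827]
  Sibling for proof at L0: 10
L2: h(363,497)=(363*31+497)%997=783 [pair 0] h(399,827)=(399*31+827)%997=235 [pair 1] -> [783, 235]
  Sibling for proof at L1: 497
L3: h(783,235)=(783*31+235)%997=580 [pair 0] -> [580]
  Sibling for proof at L2: 235
Root: 580
Proof path (sibling hashes from leaf to root): [10, 497, 235]

Answer: 10 497 235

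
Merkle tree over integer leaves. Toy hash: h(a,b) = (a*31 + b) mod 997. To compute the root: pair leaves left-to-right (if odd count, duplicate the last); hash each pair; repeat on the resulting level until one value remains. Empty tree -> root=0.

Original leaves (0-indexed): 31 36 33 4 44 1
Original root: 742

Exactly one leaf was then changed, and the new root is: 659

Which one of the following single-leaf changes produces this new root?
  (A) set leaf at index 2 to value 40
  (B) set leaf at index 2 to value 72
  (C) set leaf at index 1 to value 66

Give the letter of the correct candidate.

Answer: C

Derivation:
Original leaves: [31, 36, 33, 4, 44, 1]
Target new root: 659
Try each candidate change and compute the resulting root:
Candidate A: set leaf[2] = 40 -> leaves = [31, 36, 40, 4, 44, 1]
  L0: [31, 36, 40, 4, 44, 1]
  L1: h(31,36)=(31*31+36)%997=0 h(40,4)=(40*31+4)%997=247 h(44,1)=(44*31+1)%997=368 -> [0, 247, 368]
  L2: h(0,247)=(0*31+247)%997=247 h(368,368)=(368*31+368)%997=809 -> [247, 809]
  L3: h(247,809)=(247*31+809)%997=490 -> [490]
  root = 490 != target 659
Candidate B: set leaf[2] = 72 -> leaves = [31, 36, 72, 4, 44, 1]
  L0: [31, 36, 72, 4, 44, 1]
  L1: h(31,36)=(31*31+36)%997=0 h(72,4)=(72*31+4)%997=242 h(44,1)=(44*31+1)%997=368 -> [0, 242, 368]
  L2: h(0,242)=(0*31+242)%997=242 h(368,368)=(368*31+368)%997=809 -> [242, 809]
  L3: h(242,809)=(242*31+809)%997=335 -> [335]
  root = 335 != target 659
Candidate C: set leaf[1] = 66 -> leaves = [31, 66, 33, 4, 44, 1]
  L0: [31, 66, 33, 4, 44, 1]
  L1: h(31,66)=(31*31+66)%997=30 h(33,4)=(33*31+4)%997=30 h(44,1)=(44*31+1)%997=368 -> [30, 30, 368]
  L2: h(30,30)=(30*31+30)%997=960 h(368,368)=(368*31+368)%997=809 -> [960, 809]
  L3: h(960,809)=(960*31+809)%997=659 -> [659]
  root = 659 == target 659  ** MATCH **
Candidate C produces the target root.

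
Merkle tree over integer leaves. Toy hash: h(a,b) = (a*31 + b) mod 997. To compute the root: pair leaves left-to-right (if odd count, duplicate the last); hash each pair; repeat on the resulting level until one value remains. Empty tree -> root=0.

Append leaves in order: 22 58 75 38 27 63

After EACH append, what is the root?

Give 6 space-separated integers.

After append 22 (leaves=[22]):
  L0: [22]
  root=22
After append 58 (leaves=[22, 58]):
  L0: [22, 58]
  L1: h(22,58)=(22*31+58)%997=740 -> [740]
  root=740
After append 75 (leaves=[22, 58, 75]):
  L0: [22, 58, 75]
  L1: h(22,58)=(22*31+58)%997=740 h(75,75)=(75*31+75)%997=406 -> [740, 406]
  L2: h(740,406)=(740*31+406)%997=415 -> [415]
  root=415
After append 38 (leaves=[22, 58, 75, 38]):
  L0: [22, 58, 75, 38]
  L1: h(22,58)=(22*31+58)%997=740 h(75,38)=(75*31+38)%997=369 -> [740, 369]
  L2: h(740,369)=(740*31+369)%997=378 -> [378]
  root=378
After append 27 (leaves=[22, 58, 75, 38, 27]):
  L0: [22, 58, 75, 38, 27]
  L1: h(22,58)=(22*31+58)%997=740 h(75,38)=(75*31+38)%997=369 h(27,27)=(27*31+27)%997=864 -> [740, 369, 864]
  L2: h(740,369)=(740*31+369)%997=378 h(864,864)=(864*31+864)%997=729 -> [378, 729]
  L3: h(378,729)=(378*31+729)%997=483 -> [483]
  root=483
After append 63 (leaves=[22, 58, 75, 38, 27, 63]):
  L0: [22, 58, 75, 38, 27, 63]
  L1: h(22,58)=(22*31+58)%997=740 h(75,38)=(75*31+38)%997=369 h(27,63)=(27*31+63)%997=900 -> [740, 369, 900]
  L2: h(740,369)=(740*31+369)%997=378 h(900,900)=(900*31+900)%997=884 -> [378, 884]
  L3: h(378,884)=(378*31+884)%997=638 -> [638]
  root=638

Answer: 22 740 415 378 483 638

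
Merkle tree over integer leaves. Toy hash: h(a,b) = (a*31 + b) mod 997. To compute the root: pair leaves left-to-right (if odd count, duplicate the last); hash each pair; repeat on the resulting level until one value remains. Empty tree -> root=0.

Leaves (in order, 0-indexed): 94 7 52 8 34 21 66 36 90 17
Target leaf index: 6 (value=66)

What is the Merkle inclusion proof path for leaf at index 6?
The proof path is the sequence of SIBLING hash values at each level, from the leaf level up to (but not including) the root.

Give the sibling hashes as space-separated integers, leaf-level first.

Answer: 36 78 447 17

Derivation:
L0 (leaves): [94, 7, 52, 8, 34, 21, 66, 36, 90, 17], target index=6
L1: h(94,7)=(94*31+7)%997=927 [pair 0] h(52,8)=(52*31+8)%997=623 [pair 1] h(34,21)=(34*31+21)%997=78 [pair 2] h(66,36)=(66*31+36)%997=88 [pair 3] h(90,17)=(90*31+17)%997=813 [pair 4] -> [927, 623, 78, 88, 813]
  Sibling for proof at L0: 36
L2: h(927,623)=(927*31+623)%997=447 [pair 0] h(78,88)=(78*31+88)%997=512 [pair 1] h(813,813)=(813*31+813)%997=94 [pair 2] -> [447, 512, 94]
  Sibling for proof at L1: 78
L3: h(447,512)=(447*31+512)%997=411 [pair 0] h(94,94)=(94*31+94)%997=17 [pair 1] -> [411, 17]
  Sibling for proof at L2: 447
L4: h(411,17)=(411*31+17)%997=794 [pair 0] -> [794]
  Sibling for proof at L3: 17
Root: 794
Proof path (sibling hashes from leaf to root): [36, 78, 447, 17]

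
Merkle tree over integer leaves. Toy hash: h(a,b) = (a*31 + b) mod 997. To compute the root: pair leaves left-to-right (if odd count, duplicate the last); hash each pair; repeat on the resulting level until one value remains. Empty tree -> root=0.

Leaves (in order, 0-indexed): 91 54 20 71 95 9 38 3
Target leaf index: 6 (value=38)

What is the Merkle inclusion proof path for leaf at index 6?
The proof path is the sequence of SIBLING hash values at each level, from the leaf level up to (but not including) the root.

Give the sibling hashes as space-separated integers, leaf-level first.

Answer: 3 960 86

Derivation:
L0 (leaves): [91, 54, 20, 71, 95, 9, 38, 3], target index=6
L1: h(91,54)=(91*31+54)%997=881 [pair 0] h(20,71)=(20*31+71)%997=691 [pair 1] h(95,9)=(95*31+9)%997=960 [pair 2] h(38,3)=(38*31+3)%997=184 [pair 3] -> [881, 691, 960, 184]
  Sibling for proof at L0: 3
L2: h(881,691)=(881*31+691)%997=86 [pair 0] h(960,184)=(960*31+184)%997=34 [pair 1] -> [86, 34]
  Sibling for proof at L1: 960
L3: h(86,34)=(86*31+34)%997=706 [pair 0] -> [706]
  Sibling for proof at L2: 86
Root: 706
Proof path (sibling hashes from leaf to root): [3, 960, 86]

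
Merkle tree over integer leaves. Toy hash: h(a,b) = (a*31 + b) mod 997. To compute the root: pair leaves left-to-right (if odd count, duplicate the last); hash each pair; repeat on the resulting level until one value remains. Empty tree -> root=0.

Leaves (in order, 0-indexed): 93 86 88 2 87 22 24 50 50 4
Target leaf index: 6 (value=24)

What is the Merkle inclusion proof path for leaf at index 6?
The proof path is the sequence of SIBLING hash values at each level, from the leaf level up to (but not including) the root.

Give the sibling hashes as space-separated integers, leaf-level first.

Answer: 50 725 54 84

Derivation:
L0 (leaves): [93, 86, 88, 2, 87, 22, 24, 50, 50, 4], target index=6
L1: h(93,86)=(93*31+86)%997=975 [pair 0] h(88,2)=(88*31+2)%997=736 [pair 1] h(87,22)=(87*31+22)%997=725 [pair 2] h(24,50)=(24*31+50)%997=794 [pair 3] h(50,4)=(50*31+4)%997=557 [pair 4] -> [975, 736, 725, 794, 557]
  Sibling for proof at L0: 50
L2: h(975,736)=(975*31+736)%997=54 [pair 0] h(725,794)=(725*31+794)%997=338 [pair 1] h(557,557)=(557*31+557)%997=875 [pair 2] -> [54, 338, 875]
  Sibling for proof at L1: 725
L3: h(54,338)=(54*31+338)%997=18 [pair 0] h(875,875)=(875*31+875)%997=84 [pair 1] -> [18, 84]
  Sibling for proof at L2: 54
L4: h(18,84)=(18*31+84)%997=642 [pair 0] -> [642]
  Sibling for proof at L3: 84
Root: 642
Proof path (sibling hashes from leaf to root): [50, 725, 54, 84]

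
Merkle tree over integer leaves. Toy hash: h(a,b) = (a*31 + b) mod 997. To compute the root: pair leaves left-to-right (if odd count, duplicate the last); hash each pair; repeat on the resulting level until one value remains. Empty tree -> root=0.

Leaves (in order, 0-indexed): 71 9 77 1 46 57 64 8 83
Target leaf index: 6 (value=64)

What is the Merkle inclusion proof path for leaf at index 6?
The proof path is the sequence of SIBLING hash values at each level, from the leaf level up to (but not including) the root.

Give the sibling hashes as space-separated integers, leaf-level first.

Answer: 8 486 111 925

Derivation:
L0 (leaves): [71, 9, 77, 1, 46, 57, 64, 8, 83], target index=6
L1: h(71,9)=(71*31+9)%997=216 [pair 0] h(77,1)=(77*31+1)%997=394 [pair 1] h(46,57)=(46*31+57)%997=486 [pair 2] h(64,8)=(64*31+8)%997=995 [pair 3] h(83,83)=(83*31+83)%997=662 [pair 4] -> [216, 394, 486, 995, 662]
  Sibling for proof at L0: 8
L2: h(216,394)=(216*31+394)%997=111 [pair 0] h(486,995)=(486*31+995)%997=109 [pair 1] h(662,662)=(662*31+662)%997=247 [pair 2] -> [111, 109, 247]
  Sibling for proof at L1: 486
L3: h(111,109)=(111*31+109)%997=559 [pair 0] h(247,247)=(247*31+247)%997=925 [pair 1] -> [559, 925]
  Sibling for proof at L2: 111
L4: h(559,925)=(559*31+925)%997=308 [pair 0] -> [308]
  Sibling for proof at L3: 925
Root: 308
Proof path (sibling hashes from leaf to root): [8, 486, 111, 925]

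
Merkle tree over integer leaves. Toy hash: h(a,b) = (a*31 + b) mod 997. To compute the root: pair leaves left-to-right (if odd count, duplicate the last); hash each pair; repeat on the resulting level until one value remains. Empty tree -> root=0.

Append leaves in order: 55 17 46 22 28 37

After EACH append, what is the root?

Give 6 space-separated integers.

After append 55 (leaves=[55]):
  L0: [55]
  root=55
After append 17 (leaves=[55, 17]):
  L0: [55, 17]
  L1: h(55,17)=(55*31+17)%997=725 -> [725]
  root=725
After append 46 (leaves=[55, 17, 46]):
  L0: [55, 17, 46]
  L1: h(55,17)=(55*31+17)%997=725 h(46,46)=(46*31+46)%997=475 -> [725, 475]
  L2: h(725,475)=(725*31+475)%997=19 -> [19]
  root=19
After append 22 (leaves=[55, 17, 46, 22]):
  L0: [55, 17, 46, 22]
  L1: h(55,17)=(55*31+17)%997=725 h(46,22)=(46*31+22)%997=451 -> [725, 451]
  L2: h(725,451)=(725*31+451)%997=992 -> [992]
  root=992
After append 28 (leaves=[55, 17, 46, 22, 28]):
  L0: [55, 17, 46, 22, 28]
  L1: h(55,17)=(55*31+17)%997=725 h(46,22)=(46*31+22)%997=451 h(28,28)=(28*31+28)%997=896 -> [725, 451, 896]
  L2: h(725,451)=(725*31+451)%997=992 h(896,896)=(896*31+896)%997=756 -> [992, 756]
  L3: h(992,756)=(992*31+756)%997=601 -> [601]
  root=601
After append 37 (leaves=[55, 17, 46, 22, 28, 37]):
  L0: [55, 17, 46, 22, 28, 37]
  L1: h(55,17)=(55*31+17)%997=725 h(46,22)=(46*31+22)%997=451 h(28,37)=(28*31+37)%997=905 -> [725, 451, 905]
  L2: h(725,451)=(725*31+451)%997=992 h(905,905)=(905*31+905)%997=47 -> [992, 47]
  L3: h(992,47)=(992*31+47)%997=889 -> [889]
  root=889

Answer: 55 725 19 992 601 889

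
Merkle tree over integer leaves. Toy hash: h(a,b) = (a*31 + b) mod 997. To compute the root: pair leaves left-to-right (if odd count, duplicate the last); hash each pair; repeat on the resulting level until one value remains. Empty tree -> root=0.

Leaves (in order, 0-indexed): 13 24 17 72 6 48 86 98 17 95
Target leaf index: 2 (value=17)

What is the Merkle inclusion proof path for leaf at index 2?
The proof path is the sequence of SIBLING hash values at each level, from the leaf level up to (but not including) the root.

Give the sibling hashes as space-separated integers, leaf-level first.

Answer: 72 427 48 842

Derivation:
L0 (leaves): [13, 24, 17, 72, 6, 48, 86, 98, 17, 95], target index=2
L1: h(13,24)=(13*31+24)%997=427 [pair 0] h(17,72)=(17*31+72)%997=599 [pair 1] h(6,48)=(6*31+48)%997=234 [pair 2] h(86,98)=(86*31+98)%997=770 [pair 3] h(17,95)=(17*31+95)%997=622 [pair 4] -> [427, 599, 234, 770, 622]
  Sibling for proof at L0: 72
L2: h(427,599)=(427*31+599)%997=875 [pair 0] h(234,770)=(234*31+770)%997=48 [pair 1] h(622,622)=(622*31+622)%997=961 [pair 2] -> [875, 48, 961]
  Sibling for proof at L1: 427
L3: h(875,48)=(875*31+48)%997=254 [pair 0] h(961,961)=(961*31+961)%997=842 [pair 1] -> [254, 842]
  Sibling for proof at L2: 48
L4: h(254,842)=(254*31+842)%997=740 [pair 0] -> [740]
  Sibling for proof at L3: 842
Root: 740
Proof path (sibling hashes from leaf to root): [72, 427, 48, 842]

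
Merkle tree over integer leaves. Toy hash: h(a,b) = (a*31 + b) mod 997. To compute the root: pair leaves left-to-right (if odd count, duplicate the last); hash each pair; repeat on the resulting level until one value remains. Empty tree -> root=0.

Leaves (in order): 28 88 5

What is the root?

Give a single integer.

Answer: 883

Derivation:
L0: [28, 88, 5]
L1: h(28,88)=(28*31+88)%997=956 h(5,5)=(5*31+5)%997=160 -> [956, 160]
L2: h(956,160)=(956*31+160)%997=883 -> [883]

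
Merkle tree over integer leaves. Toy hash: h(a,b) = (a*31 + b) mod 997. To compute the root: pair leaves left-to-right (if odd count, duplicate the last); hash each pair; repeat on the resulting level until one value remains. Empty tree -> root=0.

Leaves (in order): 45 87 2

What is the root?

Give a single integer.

Answer: 144

Derivation:
L0: [45, 87, 2]
L1: h(45,87)=(45*31+87)%997=485 h(2,2)=(2*31+2)%997=64 -> [485, 64]
L2: h(485,64)=(485*31+64)%997=144 -> [144]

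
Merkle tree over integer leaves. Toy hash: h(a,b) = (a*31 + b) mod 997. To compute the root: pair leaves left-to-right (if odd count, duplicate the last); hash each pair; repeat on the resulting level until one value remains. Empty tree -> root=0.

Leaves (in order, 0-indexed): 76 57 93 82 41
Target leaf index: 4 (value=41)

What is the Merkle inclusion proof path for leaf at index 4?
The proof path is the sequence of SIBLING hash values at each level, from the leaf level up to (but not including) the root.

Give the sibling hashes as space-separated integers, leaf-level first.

L0 (leaves): [76, 57, 93, 82, 41], target index=4
L1: h(76,57)=(76*31+57)%997=419 [pair 0] h(93,82)=(93*31+82)%997=971 [pair 1] h(41,41)=(41*31+41)%997=315 [pair 2] -> [419, 971, 315]
  Sibling for proof at L0: 41
L2: h(419,971)=(419*31+971)%997=2 [pair 0] h(315,315)=(315*31+315)%997=110 [pair 1] -> [2, 110]
  Sibling for proof at L1: 315
L3: h(2,110)=(2*31+110)%997=172 [pair 0] -> [172]
  Sibling for proof at L2: 2
Root: 172
Proof path (sibling hashes from leaf to root): [41, 315, 2]

Answer: 41 315 2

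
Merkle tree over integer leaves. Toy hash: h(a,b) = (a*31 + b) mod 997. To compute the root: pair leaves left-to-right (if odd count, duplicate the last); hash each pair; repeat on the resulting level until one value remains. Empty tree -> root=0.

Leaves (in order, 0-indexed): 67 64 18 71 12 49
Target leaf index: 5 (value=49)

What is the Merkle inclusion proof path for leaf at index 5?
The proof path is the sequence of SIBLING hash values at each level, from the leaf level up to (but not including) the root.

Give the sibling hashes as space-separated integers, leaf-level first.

Answer: 12 421 201

Derivation:
L0 (leaves): [67, 64, 18, 71, 12, 49], target index=5
L1: h(67,64)=(67*31+64)%997=147 [pair 0] h(18,71)=(18*31+71)%997=629 [pair 1] h(12,49)=(12*31+49)%997=421 [pair 2] -> [147, 629, 421]
  Sibling for proof at L0: 12
L2: h(147,629)=(147*31+629)%997=201 [pair 0] h(421,421)=(421*31+421)%997=511 [pair 1] -> [201, 511]
  Sibling for proof at L1: 421
L3: h(201,511)=(201*31+511)%997=760 [pair 0] -> [760]
  Sibling for proof at L2: 201
Root: 760
Proof path (sibling hashes from leaf to root): [12, 421, 201]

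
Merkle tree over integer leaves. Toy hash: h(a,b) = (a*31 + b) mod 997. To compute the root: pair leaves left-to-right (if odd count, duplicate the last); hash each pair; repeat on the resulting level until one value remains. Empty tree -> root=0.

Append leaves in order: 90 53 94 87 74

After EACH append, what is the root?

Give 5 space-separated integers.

After append 90 (leaves=[90]):
  L0: [90]
  root=90
After append 53 (leaves=[90, 53]):
  L0: [90, 53]
  L1: h(90,53)=(90*31+53)%997=849 -> [849]
  root=849
After append 94 (leaves=[90, 53, 94]):
  L0: [90, 53, 94]
  L1: h(90,53)=(90*31+53)%997=849 h(94,94)=(94*31+94)%997=17 -> [849, 17]
  L2: h(849,17)=(849*31+17)%997=414 -> [414]
  root=414
After append 87 (leaves=[90, 53, 94, 87]):
  L0: [90, 53, 94, 87]
  L1: h(90,53)=(90*31+53)%997=849 h(94,87)=(94*31+87)%997=10 -> [849, 10]
  L2: h(849,10)=(849*31+10)%997=407 -> [407]
  root=407
After append 74 (leaves=[90, 53, 94, 87, 74]):
  L0: [90, 53, 94, 87, 74]
  L1: h(90,53)=(90*31+53)%997=849 h(94,87)=(94*31+87)%997=10 h(74,74)=(74*31+74)%997=374 -> [849, 10, 374]
  L2: h(849,10)=(849*31+10)%997=407 h(374,374)=(374*31+374)%997=4 -> [407, 4]
  L3: h(407,4)=(407*31+4)%997=657 -> [657]
  root=657

Answer: 90 849 414 407 657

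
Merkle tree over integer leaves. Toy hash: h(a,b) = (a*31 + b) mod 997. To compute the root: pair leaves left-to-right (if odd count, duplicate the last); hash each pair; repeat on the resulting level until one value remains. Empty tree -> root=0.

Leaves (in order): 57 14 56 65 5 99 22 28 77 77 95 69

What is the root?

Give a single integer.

L0: [57, 14, 56, 65, 5, 99, 22, 28, 77, 77, 95, 69]
L1: h(57,14)=(57*31+14)%997=784 h(56,65)=(56*31+65)%997=804 h(5,99)=(5*31+99)%997=254 h(22,28)=(22*31+28)%997=710 h(77,77)=(77*31+77)%997=470 h(95,69)=(95*31+69)%997=23 -> [784, 804, 254, 710, 470, 23]
L2: h(784,804)=(784*31+804)%997=183 h(254,710)=(254*31+710)%997=608 h(470,23)=(470*31+23)%997=635 -> [183, 608, 635]
L3: h(183,608)=(183*31+608)%997=299 h(635,635)=(635*31+635)%997=380 -> [299, 380]
L4: h(299,380)=(299*31+380)%997=676 -> [676]

Answer: 676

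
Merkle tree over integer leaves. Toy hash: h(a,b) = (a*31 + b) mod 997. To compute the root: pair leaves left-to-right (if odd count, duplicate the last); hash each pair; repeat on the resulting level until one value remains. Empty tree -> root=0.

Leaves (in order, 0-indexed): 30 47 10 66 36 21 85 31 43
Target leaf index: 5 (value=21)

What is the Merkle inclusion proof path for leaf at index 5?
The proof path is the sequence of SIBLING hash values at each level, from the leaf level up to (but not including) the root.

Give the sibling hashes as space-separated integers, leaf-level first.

Answer: 36 672 753 263

Derivation:
L0 (leaves): [30, 47, 10, 66, 36, 21, 85, 31, 43], target index=5
L1: h(30,47)=(30*31+47)%997=977 [pair 0] h(10,66)=(10*31+66)%997=376 [pair 1] h(36,21)=(36*31+21)%997=140 [pair 2] h(85,31)=(85*31+31)%997=672 [pair 3] h(43,43)=(43*31+43)%997=379 [pair 4] -> [977, 376, 140, 672, 379]
  Sibling for proof at L0: 36
L2: h(977,376)=(977*31+376)%997=753 [pair 0] h(140,672)=(140*31+672)%997=27 [pair 1] h(379,379)=(379*31+379)%997=164 [pair 2] -> [753, 27, 164]
  Sibling for proof at L1: 672
L3: h(753,27)=(753*31+27)%997=439 [pair 0] h(164,164)=(164*31+164)%997=263 [pair 1] -> [439, 263]
  Sibling for proof at L2: 753
L4: h(439,263)=(439*31+263)%997=911 [pair 0] -> [911]
  Sibling for proof at L3: 263
Root: 911
Proof path (sibling hashes from leaf to root): [36, 672, 753, 263]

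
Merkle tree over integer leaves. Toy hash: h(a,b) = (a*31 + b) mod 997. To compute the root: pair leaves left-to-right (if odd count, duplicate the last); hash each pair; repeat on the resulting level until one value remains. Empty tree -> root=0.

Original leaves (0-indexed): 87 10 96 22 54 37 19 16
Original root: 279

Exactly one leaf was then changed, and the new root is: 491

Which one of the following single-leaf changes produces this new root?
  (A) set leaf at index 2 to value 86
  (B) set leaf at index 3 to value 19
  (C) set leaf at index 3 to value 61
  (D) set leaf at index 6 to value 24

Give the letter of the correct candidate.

Answer: C

Derivation:
Original leaves: [87, 10, 96, 22, 54, 37, 19, 16]
Target new root: 491
Try each candidate change and compute the resulting root:
Candidate A: set leaf[2] = 86 -> leaves = [87, 10, 86, 22, 54, 37, 19, 16]
  L0: [87, 10, 86, 22, 54, 37, 19, 16]
  L1: h(87,10)=(87*31+10)%997=713 h(86,22)=(86*31+22)%997=694 h(54,37)=(54*31+37)%997=714 h(19,16)=(19*31+16)%997=605 -> [713, 694, 714, 605]
  L2: h(713,694)=(713*31+694)%997=863 h(714,605)=(714*31+605)%997=805 -> [863, 805]
  L3: h(863,805)=(863*31+805)%997=639 -> [639]
  root = 639 != target 491
Candidate B: set leaf[3] = 19 -> leaves = [87, 10, 96, 19, 54, 37, 19, 16]
  L0: [87, 10, 96, 19, 54, 37, 19, 16]
  L1: h(87,10)=(87*31+10)%997=713 h(96,19)=(96*31+19)%997=4 h(54,37)=(54*31+37)%997=714 h(19,16)=(19*31+16)%997=605 -> [713, 4, 714, 605]
  L2: h(713,4)=(713*31+4)%997=173 h(714,605)=(714*31+605)%997=805 -> [173, 805]
  L3: h(173,805)=(173*31+805)%997=186 -> [186]
  root = 186 != target 491
Candidate C: set leaf[3] = 61 -> leaves = [87, 10, 96, 61, 54, 37, 19, 16]
  L0: [87, 10, 96, 61, 54, 37, 19, 16]
  L1: h(87,10)=(87*31+10)%997=713 h(96,61)=(96*31+61)%997=46 h(54,37)=(54*31+37)%997=714 h(19,16)=(19*31+16)%997=605 -> [713, 46, 714, 605]
  L2: h(713,46)=(713*31+46)%997=215 h(714,605)=(714*31+605)%997=805 -> [215, 805]
  L3: h(215,805)=(215*31+805)%997=491 -> [491]
  root = 491 == target 491  ** MATCH **
Candidate D: set leaf[6] = 24 -> leaves = [87, 10, 96, 22, 54, 37, 24, 16]
  L0: [87, 10, 96, 22, 54, 37, 24, 16]
  L1: h(87,10)=(87*31+10)%997=713 h(96,22)=(96*31+22)%997=7 h(54,37)=(54*31+37)%997=714 h(24,16)=(24*31+16)%997=760 -> [713, 7, 714, 760]
  L2: h(713,7)=(713*31+7)%997=176 h(714,760)=(714*31+760)%997=960 -> [176, 960]
  L3: h(176,960)=(176*31+960)%997=434 -> [434]
  root = 434 != target 491
Candidate C produces the target root.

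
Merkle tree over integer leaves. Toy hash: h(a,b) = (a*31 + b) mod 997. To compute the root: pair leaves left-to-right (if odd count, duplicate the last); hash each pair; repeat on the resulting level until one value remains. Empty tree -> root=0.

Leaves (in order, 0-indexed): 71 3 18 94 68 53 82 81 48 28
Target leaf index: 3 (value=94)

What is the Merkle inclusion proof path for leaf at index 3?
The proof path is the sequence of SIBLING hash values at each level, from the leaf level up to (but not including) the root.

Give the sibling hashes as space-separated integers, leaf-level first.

L0 (leaves): [71, 3, 18, 94, 68, 53, 82, 81, 48, 28], target index=3
L1: h(71,3)=(71*31+3)%997=210 [pair 0] h(18,94)=(18*31+94)%997=652 [pair 1] h(68,53)=(68*31+53)%997=167 [pair 2] h(82,81)=(82*31+81)%997=629 [pair 3] h(48,28)=(48*31+28)%997=519 [pair 4] -> [210, 652, 167, 629, 519]
  Sibling for proof at L0: 18
L2: h(210,652)=(210*31+652)%997=183 [pair 0] h(167,629)=(167*31+629)%997=821 [pair 1] h(519,519)=(519*31+519)%997=656 [pair 2] -> [183, 821, 656]
  Sibling for proof at L1: 210
L3: h(183,821)=(183*31+821)%997=512 [pair 0] h(656,656)=(656*31+656)%997=55 [pair 1] -> [512, 55]
  Sibling for proof at L2: 821
L4: h(512,55)=(512*31+55)%997=972 [pair 0] -> [972]
  Sibling for proof at L3: 55
Root: 972
Proof path (sibling hashes from leaf to root): [18, 210, 821, 55]

Answer: 18 210 821 55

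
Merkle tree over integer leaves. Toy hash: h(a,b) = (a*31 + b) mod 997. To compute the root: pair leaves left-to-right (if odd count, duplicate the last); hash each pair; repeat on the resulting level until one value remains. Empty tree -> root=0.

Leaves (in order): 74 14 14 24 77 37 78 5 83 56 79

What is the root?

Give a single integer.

L0: [74, 14, 14, 24, 77, 37, 78, 5, 83, 56, 79]
L1: h(74,14)=(74*31+14)%997=314 h(14,24)=(14*31+24)%997=458 h(77,37)=(77*31+37)%997=430 h(78,5)=(78*31+5)%997=429 h(83,56)=(83*31+56)%997=635 h(79,79)=(79*31+79)%997=534 -> [314, 458, 430, 429, 635, 534]
L2: h(314,458)=(314*31+458)%997=222 h(430,429)=(430*31+429)%997=798 h(635,534)=(635*31+534)%997=279 -> [222, 798, 279]
L3: h(222,798)=(222*31+798)%997=701 h(279,279)=(279*31+279)%997=952 -> [701, 952]
L4: h(701,952)=(701*31+952)%997=749 -> [749]

Answer: 749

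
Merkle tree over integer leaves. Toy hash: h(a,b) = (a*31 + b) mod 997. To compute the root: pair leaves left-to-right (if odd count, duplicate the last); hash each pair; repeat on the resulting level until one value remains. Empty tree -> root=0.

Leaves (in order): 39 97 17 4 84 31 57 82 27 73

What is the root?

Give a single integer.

L0: [39, 97, 17, 4, 84, 31, 57, 82, 27, 73]
L1: h(39,97)=(39*31+97)%997=309 h(17,4)=(17*31+4)%997=531 h(84,31)=(84*31+31)%997=641 h(57,82)=(57*31+82)%997=852 h(27,73)=(27*31+73)%997=910 -> [309, 531, 641, 852, 910]
L2: h(309,531)=(309*31+531)%997=140 h(641,852)=(641*31+852)%997=783 h(910,910)=(910*31+910)%997=207 -> [140, 783, 207]
L3: h(140,783)=(140*31+783)%997=138 h(207,207)=(207*31+207)%997=642 -> [138, 642]
L4: h(138,642)=(138*31+642)%997=932 -> [932]

Answer: 932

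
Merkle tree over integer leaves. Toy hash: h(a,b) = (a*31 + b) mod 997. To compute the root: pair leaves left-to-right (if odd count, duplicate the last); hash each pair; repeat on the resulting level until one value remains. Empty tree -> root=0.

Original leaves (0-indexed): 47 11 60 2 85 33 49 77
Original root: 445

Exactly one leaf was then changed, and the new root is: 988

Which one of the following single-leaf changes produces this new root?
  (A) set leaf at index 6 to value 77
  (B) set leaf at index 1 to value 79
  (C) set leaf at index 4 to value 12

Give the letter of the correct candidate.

Original leaves: [47, 11, 60, 2, 85, 33, 49, 77]
Target new root: 988
Try each candidate change and compute the resulting root:
Candidate A: set leaf[6] = 77 -> leaves = [47, 11, 60, 2, 85, 33, 77, 77]
  L0: [47, 11, 60, 2, 85, 33, 77, 77]
  L1: h(47,11)=(47*31+11)%997=471 h(60,2)=(60*31+2)%997=865 h(85,33)=(85*31+33)%997=674 h(77,77)=(77*31+77)%997=470 -> [471, 865, 674, 470]
  L2: h(471,865)=(471*31+865)%997=511 h(674,470)=(674*31+470)%997=427 -> [511, 427]
  L3: h(511,427)=(511*31+427)%997=316 -> [316]
  root = 316 != target 988
Candidate B: set leaf[1] = 79 -> leaves = [47, 79, 60, 2, 85, 33, 49, 77]
  L0: [47, 79, 60, 2, 85, 33, 49, 77]
  L1: h(47,79)=(47*31+79)%997=539 h(60,2)=(60*31+2)%997=865 h(85,33)=(85*31+33)%997=674 h(49,77)=(49*31+77)%997=599 -> [539, 865, 674, 599]
  L2: h(539,865)=(539*31+865)%997=625 h(674,599)=(674*31+599)%997=556 -> [625, 556]
  L3: h(625,556)=(625*31+556)%997=988 -> [988]
  root = 988 == target 988  ** MATCH **
Candidate C: set leaf[4] = 12 -> leaves = [47, 11, 60, 2, 12, 33, 49, 77]
  L0: [47, 11, 60, 2, 12, 33, 49, 77]
  L1: h(47,11)=(47*31+11)%997=471 h(60,2)=(60*31+2)%997=865 h(12,33)=(12*31+33)%997=405 h(49,77)=(49*31+77)%997=599 -> [471, 865, 405, 599]
  L2: h(471,865)=(471*31+865)%997=511 h(405,599)=(405*31+599)%997=193 -> [511, 193]
  L3: h(511,193)=(511*31+193)%997=82 -> [82]
  root = 82 != target 988
Candidate B produces the target root.

Answer: B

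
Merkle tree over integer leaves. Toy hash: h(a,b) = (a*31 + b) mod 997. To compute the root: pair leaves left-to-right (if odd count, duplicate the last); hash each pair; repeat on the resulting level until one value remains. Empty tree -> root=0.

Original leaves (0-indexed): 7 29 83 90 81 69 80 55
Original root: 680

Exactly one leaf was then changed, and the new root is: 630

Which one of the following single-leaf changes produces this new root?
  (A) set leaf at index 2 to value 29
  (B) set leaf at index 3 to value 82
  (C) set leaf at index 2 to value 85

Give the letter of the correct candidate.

Original leaves: [7, 29, 83, 90, 81, 69, 80, 55]
Target new root: 630
Try each candidate change and compute the resulting root:
Candidate A: set leaf[2] = 29 -> leaves = [7, 29, 29, 90, 81, 69, 80, 55]
  L0: [7, 29, 29, 90, 81, 69, 80, 55]
  L1: h(7,29)=(7*31+29)%997=246 h(29,90)=(29*31+90)%997=989 h(81,69)=(81*31+69)%997=586 h(80,55)=(80*31+55)%997=541 -> [246, 989, 586, 541]
  L2: h(246,989)=(246*31+989)%997=639 h(586,541)=(586*31+541)%997=761 -> [639, 761]
  L3: h(639,761)=(639*31+761)%997=630 -> [630]
  root = 630 == target 630  ** MATCH **
Candidate B: set leaf[3] = 82 -> leaves = [7, 29, 83, 82, 81, 69, 80, 55]
  L0: [7, 29, 83, 82, 81, 69, 80, 55]
  L1: h(7,29)=(7*31+29)%997=246 h(83,82)=(83*31+82)%997=661 h(81,69)=(81*31+69)%997=586 h(80,55)=(80*31+55)%997=541 -> [246, 661, 586, 541]
  L2: h(246,661)=(246*31+661)%997=311 h(586,541)=(586*31+541)%997=761 -> [311, 761]
  L3: h(311,761)=(311*31+761)%997=432 -> [432]
  root = 432 != target 630
Candidate C: set leaf[2] = 85 -> leaves = [7, 29, 85, 90, 81, 69, 80, 55]
  L0: [7, 29, 85, 90, 81, 69, 80, 55]
  L1: h(7,29)=(7*31+29)%997=246 h(85,90)=(85*31+90)%997=731 h(81,69)=(81*31+69)%997=586 h(80,55)=(80*31+55)%997=541 -> [246, 731, 586, 541]
  L2: h(246,731)=(246*31+731)%997=381 h(586,541)=(586*31+541)%997=761 -> [381, 761]
  L3: h(381,761)=(381*31+761)%997=608 -> [608]
  root = 608 != target 630
Candidate A produces the target root.

Answer: A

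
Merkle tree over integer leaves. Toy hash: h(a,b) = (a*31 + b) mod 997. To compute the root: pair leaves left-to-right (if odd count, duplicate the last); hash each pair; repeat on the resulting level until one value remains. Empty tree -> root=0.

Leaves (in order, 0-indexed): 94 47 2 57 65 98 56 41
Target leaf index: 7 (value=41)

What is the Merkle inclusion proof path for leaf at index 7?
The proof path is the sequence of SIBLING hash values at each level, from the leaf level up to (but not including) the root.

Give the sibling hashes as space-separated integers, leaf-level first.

L0 (leaves): [94, 47, 2, 57, 65, 98, 56, 41], target index=7
L1: h(94,47)=(94*31+47)%997=967 [pair 0] h(2,57)=(2*31+57)%997=119 [pair 1] h(65,98)=(65*31+98)%997=119 [pair 2] h(56,41)=(56*31+41)%997=780 [pair 3] -> [967, 119, 119, 780]
  Sibling for proof at L0: 56
L2: h(967,119)=(967*31+119)%997=186 [pair 0] h(119,780)=(119*31+780)%997=481 [pair 1] -> [186, 481]
  Sibling for proof at L1: 119
L3: h(186,481)=(186*31+481)%997=265 [pair 0] -> [265]
  Sibling for proof at L2: 186
Root: 265
Proof path (sibling hashes from leaf to root): [56, 119, 186]

Answer: 56 119 186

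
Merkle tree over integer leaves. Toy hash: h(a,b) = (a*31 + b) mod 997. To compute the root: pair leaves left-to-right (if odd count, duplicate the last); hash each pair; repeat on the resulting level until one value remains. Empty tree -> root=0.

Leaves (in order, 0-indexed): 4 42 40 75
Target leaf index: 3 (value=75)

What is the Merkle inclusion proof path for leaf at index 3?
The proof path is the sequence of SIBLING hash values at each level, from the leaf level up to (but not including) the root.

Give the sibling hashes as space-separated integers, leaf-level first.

L0 (leaves): [4, 42, 40, 75], target index=3
L1: h(4,42)=(4*31+42)%997=166 [pair 0] h(40,75)=(40*31+75)%997=318 [pair 1] -> [166, 318]
  Sibling for proof at L0: 40
L2: h(166,318)=(166*31+318)%997=479 [pair 0] -> [479]
  Sibling for proof at L1: 166
Root: 479
Proof path (sibling hashes from leaf to root): [40, 166]

Answer: 40 166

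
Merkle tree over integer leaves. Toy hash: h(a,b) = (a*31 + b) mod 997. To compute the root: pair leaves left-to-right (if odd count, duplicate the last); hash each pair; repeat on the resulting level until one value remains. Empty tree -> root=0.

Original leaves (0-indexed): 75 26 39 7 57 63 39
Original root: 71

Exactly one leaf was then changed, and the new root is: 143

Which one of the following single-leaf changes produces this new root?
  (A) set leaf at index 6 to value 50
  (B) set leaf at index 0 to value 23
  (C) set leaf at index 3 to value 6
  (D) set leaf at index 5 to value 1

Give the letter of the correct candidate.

Answer: D

Derivation:
Original leaves: [75, 26, 39, 7, 57, 63, 39]
Target new root: 143
Try each candidate change and compute the resulting root:
Candidate A: set leaf[6] = 50 -> leaves = [75, 26, 39, 7, 57, 63, 50]
  L0: [75, 26, 39, 7, 57, 63, 50]
  L1: h(75,26)=(75*31+26)%997=357 h(39,7)=(39*31+7)%997=219 h(57,63)=(57*31+63)%997=833 h(50,50)=(50*31+50)%997=603 -> [357, 219, 833, 603]
  L2: h(357,219)=(357*31+219)%997=319 h(833,603)=(833*31+603)%997=504 -> [319, 504]
  L3: h(319,504)=(319*31+504)%997=423 -> [423]
  root = 423 != target 143
Candidate B: set leaf[0] = 23 -> leaves = [23, 26, 39, 7, 57, 63, 39]
  L0: [23, 26, 39, 7, 57, 63, 39]
  L1: h(23,26)=(23*31+26)%997=739 h(39,7)=(39*31+7)%997=219 h(57,63)=(57*31+63)%997=833 h(39,39)=(39*31+39)%997=251 -> [739, 219, 833, 251]
  L2: h(739,219)=(739*31+219)%997=197 h(833,251)=(833*31+251)%997=152 -> [197, 152]
  L3: h(197,152)=(197*31+152)%997=277 -> [277]
  root = 277 != target 143
Candidate C: set leaf[3] = 6 -> leaves = [75, 26, 39, 6, 57, 63, 39]
  L0: [75, 26, 39, 6, 57, 63, 39]
  L1: h(75,26)=(75*31+26)%997=357 h(39,6)=(39*31+6)%997=218 h(57,63)=(57*31+63)%997=833 h(39,39)=(39*31+39)%997=251 -> [357, 218, 833, 251]
  L2: h(357,218)=(357*31+218)%997=318 h(833,251)=(833*31+251)%997=152 -> [318, 152]
  L3: h(318,152)=(318*31+152)%997=40 -> [40]
  root = 40 != target 143
Candidate D: set leaf[5] = 1 -> leaves = [75, 26, 39, 7, 57, 1, 39]
  L0: [75, 26, 39, 7, 57, 1, 39]
  L1: h(75,26)=(75*31+26)%997=357 h(39,7)=(39*31+7)%997=219 h(57,1)=(57*31+1)%997=771 h(39,39)=(39*31+39)%997=251 -> [357, 219, 771, 251]
  L2: h(357,219)=(357*31+219)%997=319 h(771,251)=(771*31+251)%997=224 -> [319, 224]
  L3: h(319,224)=(319*31+224)%997=143 -> [143]
  root = 143 == target 143  ** MATCH **
Candidate D produces the target root.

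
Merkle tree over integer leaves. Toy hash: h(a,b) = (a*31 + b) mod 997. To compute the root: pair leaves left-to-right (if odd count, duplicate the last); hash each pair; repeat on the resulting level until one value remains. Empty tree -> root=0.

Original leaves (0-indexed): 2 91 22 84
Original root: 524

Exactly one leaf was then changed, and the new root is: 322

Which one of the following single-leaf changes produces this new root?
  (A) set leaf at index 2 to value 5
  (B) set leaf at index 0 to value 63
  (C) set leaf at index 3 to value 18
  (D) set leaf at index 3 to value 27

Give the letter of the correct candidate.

Original leaves: [2, 91, 22, 84]
Target new root: 322
Try each candidate change and compute the resulting root:
Candidate A: set leaf[2] = 5 -> leaves = [2, 91, 5, 84]
  L0: [2, 91, 5, 84]
  L1: h(2,91)=(2*31+91)%997=153 h(5,84)=(5*31+84)%997=239 -> [153, 239]
  L2: h(153,239)=(153*31+239)%997=994 -> [994]
  root = 994 != target 322
Candidate B: set leaf[0] = 63 -> leaves = [63, 91, 22, 84]
  L0: [63, 91, 22, 84]
  L1: h(63,91)=(63*31+91)%997=50 h(22,84)=(22*31+84)%997=766 -> [50, 766]
  L2: h(50,766)=(50*31+766)%997=322 -> [322]
  root = 322 == target 322  ** MATCH **
Candidate C: set leaf[3] = 18 -> leaves = [2, 91, 22, 18]
  L0: [2, 91, 22, 18]
  L1: h(2,91)=(2*31+91)%997=153 h(22,18)=(22*31+18)%997=700 -> [153, 700]
  L2: h(153,700)=(153*31+700)%997=458 -> [458]
  root = 458 != target 322
Candidate D: set leaf[3] = 27 -> leaves = [2, 91, 22, 27]
  L0: [2, 91, 22, 27]
  L1: h(2,91)=(2*31+91)%997=153 h(22,27)=(22*31+27)%997=709 -> [153, 709]
  L2: h(153,709)=(153*31+709)%997=467 -> [467]
  root = 467 != target 322
Candidate B produces the target root.

Answer: B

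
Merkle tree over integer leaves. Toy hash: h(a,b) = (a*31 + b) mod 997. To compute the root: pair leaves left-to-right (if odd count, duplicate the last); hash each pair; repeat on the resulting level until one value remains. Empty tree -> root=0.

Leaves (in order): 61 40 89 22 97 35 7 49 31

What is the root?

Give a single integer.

Answer: 395

Derivation:
L0: [61, 40, 89, 22, 97, 35, 7, 49, 31]
L1: h(61,40)=(61*31+40)%997=934 h(89,22)=(89*31+22)%997=787 h(97,35)=(97*31+35)%997=51 h(7,49)=(7*31+49)%997=266 h(31,31)=(31*31+31)%997=992 -> [934, 787, 51, 266, 992]
L2: h(934,787)=(934*31+787)%997=828 h(51,266)=(51*31+266)%997=850 h(992,992)=(992*31+992)%997=837 -> [828, 850, 837]
L3: h(828,850)=(828*31+850)%997=596 h(837,837)=(837*31+837)%997=862 -> [596, 862]
L4: h(596,862)=(596*31+862)%997=395 -> [395]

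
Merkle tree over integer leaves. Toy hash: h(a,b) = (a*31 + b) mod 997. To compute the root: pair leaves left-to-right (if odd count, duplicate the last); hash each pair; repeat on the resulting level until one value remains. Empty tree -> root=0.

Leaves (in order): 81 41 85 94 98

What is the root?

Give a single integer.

L0: [81, 41, 85, 94, 98]
L1: h(81,41)=(81*31+41)%997=558 h(85,94)=(85*31+94)%997=735 h(98,98)=(98*31+98)%997=145 -> [558, 735, 145]
L2: h(558,735)=(558*31+735)%997=87 h(145,145)=(145*31+145)%997=652 -> [87, 652]
L3: h(87,652)=(87*31+652)%997=358 -> [358]

Answer: 358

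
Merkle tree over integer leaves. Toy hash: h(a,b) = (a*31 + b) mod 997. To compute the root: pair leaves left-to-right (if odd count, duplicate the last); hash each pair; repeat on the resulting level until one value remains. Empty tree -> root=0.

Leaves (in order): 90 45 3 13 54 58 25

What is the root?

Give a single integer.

Answer: 583

Derivation:
L0: [90, 45, 3, 13, 54, 58, 25]
L1: h(90,45)=(90*31+45)%997=841 h(3,13)=(3*31+13)%997=106 h(54,58)=(54*31+58)%997=735 h(25,25)=(25*31+25)%997=800 -> [841, 106, 735, 800]
L2: h(841,106)=(841*31+106)%997=255 h(735,800)=(735*31+800)%997=654 -> [255, 654]
L3: h(255,654)=(255*31+654)%997=583 -> [583]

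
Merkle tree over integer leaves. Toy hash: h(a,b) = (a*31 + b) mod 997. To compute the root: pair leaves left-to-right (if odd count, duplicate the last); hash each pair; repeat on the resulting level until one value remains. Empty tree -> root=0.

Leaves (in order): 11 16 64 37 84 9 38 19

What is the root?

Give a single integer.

Answer: 395

Derivation:
L0: [11, 16, 64, 37, 84, 9, 38, 19]
L1: h(11,16)=(11*31+16)%997=357 h(64,37)=(64*31+37)%997=27 h(84,9)=(84*31+9)%997=619 h(38,19)=(38*31+19)%997=200 -> [357, 27, 619, 200]
L2: h(357,27)=(357*31+27)%997=127 h(619,200)=(619*31+200)%997=446 -> [127, 446]
L3: h(127,446)=(127*31+446)%997=395 -> [395]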